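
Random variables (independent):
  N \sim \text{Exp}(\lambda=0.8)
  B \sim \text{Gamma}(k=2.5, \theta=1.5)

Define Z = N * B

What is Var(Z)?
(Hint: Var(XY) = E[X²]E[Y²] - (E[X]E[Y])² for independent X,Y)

Var(XY) = E[X²]E[Y²] - (E[X]E[Y])²
E[N] = 1.25, Var(N) = 1.5625
E[B] = 3.75, Var(B) = 5.625
E[N²] = 1.5625 + 1.25² = 3.125
E[B²] = 5.625 + 3.75² = 19.6875
Var(Z) = 3.125*19.6875 - (1.25*3.75)²
= 61.523438 - 21.972656 = 39.550781

39.550781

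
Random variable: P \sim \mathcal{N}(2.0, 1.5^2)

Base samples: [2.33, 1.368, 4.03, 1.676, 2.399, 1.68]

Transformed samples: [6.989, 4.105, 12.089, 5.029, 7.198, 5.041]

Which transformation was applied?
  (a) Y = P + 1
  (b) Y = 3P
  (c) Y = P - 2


Checking option (b) Y = 3P:
  P = 2.33 -> Y = 6.989 ✓
  P = 1.368 -> Y = 4.105 ✓
  P = 4.03 -> Y = 12.089 ✓
All samples match this transformation.

(b) 3P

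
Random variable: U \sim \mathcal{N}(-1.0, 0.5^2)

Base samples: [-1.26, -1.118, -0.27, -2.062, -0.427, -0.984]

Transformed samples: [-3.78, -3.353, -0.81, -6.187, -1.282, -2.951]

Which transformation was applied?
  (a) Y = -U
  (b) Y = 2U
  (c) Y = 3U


Checking option (c) Y = 3U:
  U = -1.26 -> Y = -3.78 ✓
  U = -1.118 -> Y = -3.353 ✓
  U = -0.27 -> Y = -0.81 ✓
All samples match this transformation.

(c) 3U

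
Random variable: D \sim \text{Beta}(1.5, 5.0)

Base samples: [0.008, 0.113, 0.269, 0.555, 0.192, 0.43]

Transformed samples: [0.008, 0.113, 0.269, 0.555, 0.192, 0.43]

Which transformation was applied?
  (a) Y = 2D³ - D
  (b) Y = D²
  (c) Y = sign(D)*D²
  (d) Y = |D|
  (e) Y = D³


Checking option (d) Y = |D|:
  D = 0.008 -> Y = 0.008 ✓
  D = 0.113 -> Y = 0.113 ✓
  D = 0.269 -> Y = 0.269 ✓
All samples match this transformation.

(d) |D|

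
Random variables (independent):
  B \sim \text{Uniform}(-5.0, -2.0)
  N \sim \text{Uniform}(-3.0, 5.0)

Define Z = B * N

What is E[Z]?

For independent RVs: E[XY] = E[X]*E[Y]
E[B] = -3.5
E[N] = 1
E[Z] = -3.5 * 1 = -3.5

-3.5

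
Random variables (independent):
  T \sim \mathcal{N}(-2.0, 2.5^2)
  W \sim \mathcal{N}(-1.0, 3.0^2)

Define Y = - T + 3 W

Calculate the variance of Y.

For independent RVs: Var(aX + bY) = a²Var(X) + b²Var(Y)
Var(T) = 6.25
Var(W) = 9
Var(Y) = (-1)²*6.25 + 3²*9
= 1*6.25 + 9*9 = 87.25

87.25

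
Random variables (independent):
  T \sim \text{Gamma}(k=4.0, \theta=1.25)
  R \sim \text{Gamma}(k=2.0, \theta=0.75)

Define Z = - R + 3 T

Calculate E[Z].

E[Z] = 3*E[T] - 1*E[R]
E[T] = 5
E[R] = 1.5
E[Z] = 3*5 - 1*1.5 = 13.5

13.5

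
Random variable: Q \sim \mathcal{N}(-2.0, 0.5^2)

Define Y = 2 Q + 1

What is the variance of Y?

For Y = aQ + b: Var(Y) = a² * Var(Q)
Var(Q) = 0.5^2 = 0.25
Var(Y) = 2² * 0.25 = 4 * 0.25 = 1

1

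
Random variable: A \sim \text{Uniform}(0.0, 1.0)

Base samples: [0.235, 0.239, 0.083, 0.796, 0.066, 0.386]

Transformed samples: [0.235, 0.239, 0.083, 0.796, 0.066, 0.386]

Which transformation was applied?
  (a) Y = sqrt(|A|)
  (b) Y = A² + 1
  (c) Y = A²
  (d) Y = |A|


Checking option (d) Y = |A|:
  A = 0.235 -> Y = 0.235 ✓
  A = 0.239 -> Y = 0.239 ✓
  A = 0.083 -> Y = 0.083 ✓
All samples match this transformation.

(d) |A|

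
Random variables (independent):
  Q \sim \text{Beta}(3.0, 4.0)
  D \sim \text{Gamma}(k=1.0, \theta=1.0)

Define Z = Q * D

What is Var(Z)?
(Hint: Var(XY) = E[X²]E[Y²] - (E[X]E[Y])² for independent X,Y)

Var(XY) = E[X²]E[Y²] - (E[X]E[Y])²
E[Q] = 0.42857143, Var(Q) = 0.030612245
E[D] = 1, Var(D) = 1
E[Q²] = 0.030612245 + 0.42857143² = 0.21428571
E[D²] = 1 + 1² = 2
Var(Z) = 0.21428571*2 - (0.42857143*1)²
= 0.42857143 - 0.18367347 = 0.24489796

0.24489796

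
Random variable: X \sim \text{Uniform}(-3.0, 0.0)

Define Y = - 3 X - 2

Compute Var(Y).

For Y = aX + b: Var(Y) = a² * Var(X)
Var(X) = (0 + 3)^2/12 = 0.75
Var(Y) = (-3)² * 0.75 = 9 * 0.75 = 6.75

6.75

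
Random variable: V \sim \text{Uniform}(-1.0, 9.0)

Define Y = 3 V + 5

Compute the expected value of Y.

For Y = 3V + 5:
E[Y] = 3 * E[V] + 5
E[V] = (-1 + 9)/2 = 4
E[Y] = 3 * 4 + 5 = 17

17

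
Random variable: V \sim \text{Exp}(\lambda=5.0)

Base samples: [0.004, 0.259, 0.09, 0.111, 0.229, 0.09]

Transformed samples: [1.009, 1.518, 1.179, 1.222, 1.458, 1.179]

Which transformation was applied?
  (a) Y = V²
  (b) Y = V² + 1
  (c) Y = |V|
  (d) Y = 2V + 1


Checking option (d) Y = 2V + 1:
  V = 0.004 -> Y = 1.009 ✓
  V = 0.259 -> Y = 1.518 ✓
  V = 0.09 -> Y = 1.179 ✓
All samples match this transformation.

(d) 2V + 1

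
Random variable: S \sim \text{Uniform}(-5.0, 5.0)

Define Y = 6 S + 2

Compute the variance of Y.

For Y = aS + b: Var(Y) = a² * Var(S)
Var(S) = (5 + 5)^2/12 = 8.3333333
Var(Y) = 6² * 8.3333333 = 36 * 8.3333333 = 300

300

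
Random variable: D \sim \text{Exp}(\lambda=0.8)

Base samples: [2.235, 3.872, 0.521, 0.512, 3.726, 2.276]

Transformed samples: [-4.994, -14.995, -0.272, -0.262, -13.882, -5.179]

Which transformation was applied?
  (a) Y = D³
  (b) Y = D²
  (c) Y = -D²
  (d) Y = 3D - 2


Checking option (c) Y = -D²:
  D = 2.235 -> Y = -4.994 ✓
  D = 3.872 -> Y = -14.995 ✓
  D = 0.521 -> Y = -0.272 ✓
All samples match this transformation.

(c) -D²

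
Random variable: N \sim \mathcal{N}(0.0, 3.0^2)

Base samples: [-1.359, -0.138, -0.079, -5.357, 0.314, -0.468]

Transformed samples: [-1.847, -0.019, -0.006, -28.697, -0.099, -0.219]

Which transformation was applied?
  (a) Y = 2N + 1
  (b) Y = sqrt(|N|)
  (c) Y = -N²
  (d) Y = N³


Checking option (c) Y = -N²:
  N = -1.359 -> Y = -1.847 ✓
  N = -0.138 -> Y = -0.019 ✓
  N = -0.079 -> Y = -0.006 ✓
All samples match this transformation.

(c) -N²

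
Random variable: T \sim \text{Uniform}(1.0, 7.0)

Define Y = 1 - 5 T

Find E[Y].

For Y = -5T + 1:
E[Y] = -5 * E[T] + 1
E[T] = (1 + 7)/2 = 4
E[Y] = -5 * 4 + 1 = -19

-19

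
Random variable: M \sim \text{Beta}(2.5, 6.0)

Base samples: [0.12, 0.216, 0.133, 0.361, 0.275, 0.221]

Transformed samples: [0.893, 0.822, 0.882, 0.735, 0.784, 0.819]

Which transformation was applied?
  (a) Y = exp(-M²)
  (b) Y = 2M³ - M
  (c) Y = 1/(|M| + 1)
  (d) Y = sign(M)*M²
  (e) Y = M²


Checking option (c) Y = 1/(|M| + 1):
  M = 0.12 -> Y = 0.893 ✓
  M = 0.216 -> Y = 0.822 ✓
  M = 0.133 -> Y = 0.882 ✓
All samples match this transformation.

(c) 1/(|M| + 1)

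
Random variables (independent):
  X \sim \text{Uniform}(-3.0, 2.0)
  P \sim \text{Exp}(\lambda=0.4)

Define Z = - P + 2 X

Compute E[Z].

E[Z] = 2*E[X] - 1*E[P]
E[X] = -0.5
E[P] = 2.5
E[Z] = 2*(-0.5) - 1*2.5 = -3.5

-3.5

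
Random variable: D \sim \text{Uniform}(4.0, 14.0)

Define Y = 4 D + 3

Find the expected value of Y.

For Y = 4D + 3:
E[Y] = 4 * E[D] + 3
E[D] = (4 + 14)/2 = 9
E[Y] = 4 * 9 + 3 = 39

39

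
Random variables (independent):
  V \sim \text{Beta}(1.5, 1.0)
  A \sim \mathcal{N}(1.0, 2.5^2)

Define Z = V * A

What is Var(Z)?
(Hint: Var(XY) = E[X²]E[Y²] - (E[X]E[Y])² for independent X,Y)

Var(XY) = E[X²]E[Y²] - (E[X]E[Y])²
E[V] = 0.6, Var(V) = 0.068571429
E[A] = 1, Var(A) = 6.25
E[V²] = 0.068571429 + 0.6² = 0.42857143
E[A²] = 6.25 + 1² = 7.25
Var(Z) = 0.42857143*7.25 - (0.6*1)²
= 3.1071429 - 0.36 = 2.7471429

2.7471429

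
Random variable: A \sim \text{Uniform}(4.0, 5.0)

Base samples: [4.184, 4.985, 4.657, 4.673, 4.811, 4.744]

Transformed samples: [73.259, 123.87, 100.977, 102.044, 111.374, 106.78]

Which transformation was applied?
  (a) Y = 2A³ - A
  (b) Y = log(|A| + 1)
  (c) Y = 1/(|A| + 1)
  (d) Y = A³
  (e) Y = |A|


Checking option (d) Y = A³:
  A = 4.184 -> Y = 73.259 ✓
  A = 4.985 -> Y = 123.87 ✓
  A = 4.657 -> Y = 100.977 ✓
All samples match this transformation.

(d) A³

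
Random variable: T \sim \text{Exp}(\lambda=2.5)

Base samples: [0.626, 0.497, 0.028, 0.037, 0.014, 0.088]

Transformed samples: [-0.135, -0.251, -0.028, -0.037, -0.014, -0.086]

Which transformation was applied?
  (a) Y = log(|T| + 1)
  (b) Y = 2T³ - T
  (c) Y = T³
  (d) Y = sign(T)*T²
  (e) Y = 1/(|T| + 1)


Checking option (b) Y = 2T³ - T:
  T = 0.626 -> Y = -0.135 ✓
  T = 0.497 -> Y = -0.251 ✓
  T = 0.028 -> Y = -0.028 ✓
All samples match this transformation.

(b) 2T³ - T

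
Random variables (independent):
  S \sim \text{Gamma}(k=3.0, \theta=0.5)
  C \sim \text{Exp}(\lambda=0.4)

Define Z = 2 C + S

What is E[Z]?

E[Z] = 1*E[S] + 2*E[C]
E[S] = 1.5
E[C] = 2.5
E[Z] = 1*1.5 + 2*2.5 = 6.5

6.5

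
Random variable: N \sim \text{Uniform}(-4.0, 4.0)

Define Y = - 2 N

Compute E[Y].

For Y = -2N:
E[Y] = -2 * E[N]
E[N] = (-4 + 4)/2 = 0
E[Y] = -2 * 0 = 0

0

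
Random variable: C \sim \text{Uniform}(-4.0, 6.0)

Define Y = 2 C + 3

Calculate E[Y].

For Y = 2C + 3:
E[Y] = 2 * E[C] + 3
E[C] = (-4 + 6)/2 = 1
E[Y] = 2 * 1 + 3 = 5

5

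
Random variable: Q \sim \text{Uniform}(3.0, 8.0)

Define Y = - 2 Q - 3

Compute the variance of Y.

For Y = aQ + b: Var(Y) = a² * Var(Q)
Var(Q) = (8 - 3)^2/12 = 2.0833333
Var(Y) = (-2)² * 2.0833333 = 4 * 2.0833333 = 8.3333333

8.3333333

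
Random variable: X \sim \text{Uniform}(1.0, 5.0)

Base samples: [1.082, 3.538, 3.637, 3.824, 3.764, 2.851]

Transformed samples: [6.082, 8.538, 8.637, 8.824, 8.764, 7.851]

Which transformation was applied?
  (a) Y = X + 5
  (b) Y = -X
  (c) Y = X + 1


Checking option (a) Y = X + 5:
  X = 1.082 -> Y = 6.082 ✓
  X = 3.538 -> Y = 8.538 ✓
  X = 3.637 -> Y = 8.637 ✓
All samples match this transformation.

(a) X + 5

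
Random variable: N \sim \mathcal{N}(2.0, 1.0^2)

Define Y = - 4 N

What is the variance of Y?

For Y = aN + b: Var(Y) = a² * Var(N)
Var(N) = 1.0^2 = 1
Var(Y) = (-4)² * 1 = 16 * 1 = 16

16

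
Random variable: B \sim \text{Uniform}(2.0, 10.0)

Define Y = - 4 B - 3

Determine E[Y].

For Y = -4B - 3:
E[Y] = -4 * E[B] - 3
E[B] = (2 + 10)/2 = 6
E[Y] = -4 * 6 - 3 = -27

-27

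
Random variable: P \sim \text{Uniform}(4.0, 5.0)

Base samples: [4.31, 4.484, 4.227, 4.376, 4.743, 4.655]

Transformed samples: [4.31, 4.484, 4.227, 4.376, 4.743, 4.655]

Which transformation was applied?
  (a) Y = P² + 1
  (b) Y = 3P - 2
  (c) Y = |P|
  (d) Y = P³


Checking option (c) Y = |P|:
  P = 4.31 -> Y = 4.31 ✓
  P = 4.484 -> Y = 4.484 ✓
  P = 4.227 -> Y = 4.227 ✓
All samples match this transformation.

(c) |P|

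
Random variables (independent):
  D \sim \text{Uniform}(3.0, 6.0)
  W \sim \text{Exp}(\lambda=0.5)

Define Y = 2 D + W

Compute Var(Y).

For independent RVs: Var(aX + bY) = a²Var(X) + b²Var(Y)
Var(D) = 0.75
Var(W) = 4
Var(Y) = 2²*0.75 + 1²*4
= 4*0.75 + 1*4 = 7

7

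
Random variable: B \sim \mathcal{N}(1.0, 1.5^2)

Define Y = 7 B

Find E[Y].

For Y = 7B:
E[Y] = 7 * E[B]
E[B] = 1.0 = 1
E[Y] = 7 * 1 = 7

7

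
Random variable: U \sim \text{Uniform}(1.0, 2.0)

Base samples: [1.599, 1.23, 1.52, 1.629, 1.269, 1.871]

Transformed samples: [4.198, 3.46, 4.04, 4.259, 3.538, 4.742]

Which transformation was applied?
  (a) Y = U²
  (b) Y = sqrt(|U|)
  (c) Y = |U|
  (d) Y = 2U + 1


Checking option (d) Y = 2U + 1:
  U = 1.599 -> Y = 4.198 ✓
  U = 1.23 -> Y = 3.46 ✓
  U = 1.52 -> Y = 4.04 ✓
All samples match this transformation.

(d) 2U + 1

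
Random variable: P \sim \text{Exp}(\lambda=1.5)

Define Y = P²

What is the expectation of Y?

Using E[X²] = Var(X) + (E[X])²:
E[P] = 0.66666667
Var(P) = 1/1.5^2 = 0.44444444
E[P²] = 0.44444444 + 0.66666667² = 0.44444444 + 0.44444444 = 0.88888889

0.88888889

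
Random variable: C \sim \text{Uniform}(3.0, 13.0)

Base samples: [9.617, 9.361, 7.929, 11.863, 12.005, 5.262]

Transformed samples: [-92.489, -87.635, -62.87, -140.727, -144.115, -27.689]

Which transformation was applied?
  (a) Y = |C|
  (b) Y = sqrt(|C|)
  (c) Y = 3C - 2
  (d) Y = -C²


Checking option (d) Y = -C²:
  C = 9.617 -> Y = -92.489 ✓
  C = 9.361 -> Y = -87.635 ✓
  C = 7.929 -> Y = -62.87 ✓
All samples match this transformation.

(d) -C²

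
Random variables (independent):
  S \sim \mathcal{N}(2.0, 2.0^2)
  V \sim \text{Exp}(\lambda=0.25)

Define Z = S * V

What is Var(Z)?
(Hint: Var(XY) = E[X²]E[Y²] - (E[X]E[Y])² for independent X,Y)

Var(XY) = E[X²]E[Y²] - (E[X]E[Y])²
E[S] = 2, Var(S) = 4
E[V] = 4, Var(V) = 16
E[S²] = 4 + 2² = 8
E[V²] = 16 + 4² = 32
Var(Z) = 8*32 - (2*4)²
= 256 - 64 = 192

192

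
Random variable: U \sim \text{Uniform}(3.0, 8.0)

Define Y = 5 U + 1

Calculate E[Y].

For Y = 5U + 1:
E[Y] = 5 * E[U] + 1
E[U] = (3 + 8)/2 = 5.5
E[Y] = 5 * 5.5 + 1 = 28.5

28.5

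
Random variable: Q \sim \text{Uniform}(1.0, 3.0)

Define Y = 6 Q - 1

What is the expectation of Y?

For Y = 6Q - 1:
E[Y] = 6 * E[Q] - 1
E[Q] = (1 + 3)/2 = 2
E[Y] = 6 * 2 - 1 = 11

11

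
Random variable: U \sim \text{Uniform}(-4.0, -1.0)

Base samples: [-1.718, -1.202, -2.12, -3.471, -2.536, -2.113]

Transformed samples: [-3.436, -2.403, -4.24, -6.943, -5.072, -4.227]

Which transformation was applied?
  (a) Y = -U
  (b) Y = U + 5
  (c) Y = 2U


Checking option (c) Y = 2U:
  U = -1.718 -> Y = -3.436 ✓
  U = -1.202 -> Y = -2.403 ✓
  U = -2.12 -> Y = -4.24 ✓
All samples match this transformation.

(c) 2U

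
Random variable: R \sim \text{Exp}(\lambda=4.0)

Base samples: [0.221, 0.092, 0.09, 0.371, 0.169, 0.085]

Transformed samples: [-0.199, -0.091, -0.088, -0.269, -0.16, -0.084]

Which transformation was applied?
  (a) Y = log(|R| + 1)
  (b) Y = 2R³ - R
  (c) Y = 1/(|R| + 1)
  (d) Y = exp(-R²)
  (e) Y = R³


Checking option (b) Y = 2R³ - R:
  R = 0.221 -> Y = -0.199 ✓
  R = 0.092 -> Y = -0.091 ✓
  R = 0.09 -> Y = -0.088 ✓
All samples match this transformation.

(b) 2R³ - R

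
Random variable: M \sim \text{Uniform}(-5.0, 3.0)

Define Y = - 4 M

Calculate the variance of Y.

For Y = aM + b: Var(Y) = a² * Var(M)
Var(M) = (3 + 5)^2/12 = 5.3333333
Var(Y) = (-4)² * 5.3333333 = 16 * 5.3333333 = 85.333333

85.333333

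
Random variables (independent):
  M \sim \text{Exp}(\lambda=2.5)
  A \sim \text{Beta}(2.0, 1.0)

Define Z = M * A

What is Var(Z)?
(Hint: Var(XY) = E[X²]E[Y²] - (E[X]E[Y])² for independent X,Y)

Var(XY) = E[X²]E[Y²] - (E[X]E[Y])²
E[M] = 0.4, Var(M) = 0.16
E[A] = 0.66666667, Var(A) = 0.055555556
E[M²] = 0.16 + 0.4² = 0.32
E[A²] = 0.055555556 + 0.66666667² = 0.5
Var(Z) = 0.32*0.5 - (0.4*0.66666667)²
= 0.16 - 0.071111111 = 0.088888889

0.088888889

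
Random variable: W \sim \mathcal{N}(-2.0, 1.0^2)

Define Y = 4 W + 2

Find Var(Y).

For Y = aW + b: Var(Y) = a² * Var(W)
Var(W) = 1.0^2 = 1
Var(Y) = 4² * 1 = 16 * 1 = 16

16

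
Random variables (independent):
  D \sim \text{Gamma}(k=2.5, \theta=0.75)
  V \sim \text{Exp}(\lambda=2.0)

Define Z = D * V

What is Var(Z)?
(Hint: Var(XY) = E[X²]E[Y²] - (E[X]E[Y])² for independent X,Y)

Var(XY) = E[X²]E[Y²] - (E[X]E[Y])²
E[D] = 1.875, Var(D) = 1.40625
E[V] = 0.5, Var(V) = 0.25
E[D²] = 1.40625 + 1.875² = 4.921875
E[V²] = 0.25 + 0.5² = 0.5
Var(Z) = 4.921875*0.5 - (1.875*0.5)²
= 2.4609375 - 0.87890625 = 1.5820312

1.5820312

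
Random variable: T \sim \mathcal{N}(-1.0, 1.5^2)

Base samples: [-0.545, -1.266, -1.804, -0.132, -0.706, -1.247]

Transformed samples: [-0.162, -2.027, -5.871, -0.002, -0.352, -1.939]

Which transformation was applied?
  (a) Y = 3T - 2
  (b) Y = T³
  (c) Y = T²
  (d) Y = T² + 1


Checking option (b) Y = T³:
  T = -0.545 -> Y = -0.162 ✓
  T = -1.266 -> Y = -2.027 ✓
  T = -1.804 -> Y = -5.871 ✓
All samples match this transformation.

(b) T³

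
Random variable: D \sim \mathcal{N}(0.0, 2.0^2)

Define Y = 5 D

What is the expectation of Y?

For Y = 5D:
E[Y] = 5 * E[D]
E[D] = 0.0 = 0
E[Y] = 5 * 0 = 0

0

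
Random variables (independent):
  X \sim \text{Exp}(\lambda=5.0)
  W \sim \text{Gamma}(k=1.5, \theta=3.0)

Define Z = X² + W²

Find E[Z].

E[Z] = E[X²] + E[W²]
E[X²] = Var(X) + E[X]² = 0.04 + 0.04 = 0.08
E[W²] = Var(W) + E[W]² = 13.5 + 20.25 = 33.75
E[Z] = 0.08 + 33.75 = 33.83

33.83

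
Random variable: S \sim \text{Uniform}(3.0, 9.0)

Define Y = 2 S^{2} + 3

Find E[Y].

E[Y] = 2*E[S²] + 3
E[S] = 6
E[S²] = Var(S) + (E[S])² = 3 + 36 = 39
E[Y] = 2*39 + 3 = 81

81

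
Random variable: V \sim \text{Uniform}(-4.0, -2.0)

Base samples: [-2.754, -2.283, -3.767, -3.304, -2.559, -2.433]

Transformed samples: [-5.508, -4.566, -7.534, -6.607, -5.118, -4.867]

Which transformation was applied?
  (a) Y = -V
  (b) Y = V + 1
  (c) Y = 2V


Checking option (c) Y = 2V:
  V = -2.754 -> Y = -5.508 ✓
  V = -2.283 -> Y = -4.566 ✓
  V = -3.767 -> Y = -7.534 ✓
All samples match this transformation.

(c) 2V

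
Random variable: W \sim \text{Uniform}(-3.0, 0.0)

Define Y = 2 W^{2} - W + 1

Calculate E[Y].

E[Y] = 2*E[W²] - 1*E[W] + 1
E[W] = -1.5
E[W²] = Var(W) + (E[W])² = 0.75 + 2.25 = 3
E[Y] = 2*3 - 1*(-1.5) + 1 = 8.5

8.5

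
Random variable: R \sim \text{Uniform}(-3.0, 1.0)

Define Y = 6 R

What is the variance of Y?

For Y = aR + b: Var(Y) = a² * Var(R)
Var(R) = (1 + 3)^2/12 = 1.3333333
Var(Y) = 6² * 1.3333333 = 36 * 1.3333333 = 48

48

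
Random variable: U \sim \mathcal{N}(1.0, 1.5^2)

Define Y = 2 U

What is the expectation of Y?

For Y = 2U:
E[Y] = 2 * E[U]
E[U] = 1.0 = 1
E[Y] = 2 * 1 = 2

2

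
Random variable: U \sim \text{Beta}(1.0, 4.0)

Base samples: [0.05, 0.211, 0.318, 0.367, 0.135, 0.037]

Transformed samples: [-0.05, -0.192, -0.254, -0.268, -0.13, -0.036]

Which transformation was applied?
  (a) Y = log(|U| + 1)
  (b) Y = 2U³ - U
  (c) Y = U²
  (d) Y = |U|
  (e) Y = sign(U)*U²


Checking option (b) Y = 2U³ - U:
  U = 0.05 -> Y = -0.05 ✓
  U = 0.211 -> Y = -0.192 ✓
  U = 0.318 -> Y = -0.254 ✓
All samples match this transformation.

(b) 2U³ - U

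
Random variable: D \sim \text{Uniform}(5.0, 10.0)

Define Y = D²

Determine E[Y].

Using E[X²] = Var(X) + (E[X])²:
E[D] = 7.5
Var(D) = (10 - 5)^2/12 = 2.0833333
E[D²] = 2.0833333 + 7.5² = 2.0833333 + 56.25 = 58.333333

58.333333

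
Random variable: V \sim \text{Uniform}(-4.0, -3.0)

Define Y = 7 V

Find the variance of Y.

For Y = aV + b: Var(Y) = a² * Var(V)
Var(V) = (-3 + 4)^2/12 = 0.083333333
Var(Y) = 7² * 0.083333333 = 49 * 0.083333333 = 4.0833333

4.0833333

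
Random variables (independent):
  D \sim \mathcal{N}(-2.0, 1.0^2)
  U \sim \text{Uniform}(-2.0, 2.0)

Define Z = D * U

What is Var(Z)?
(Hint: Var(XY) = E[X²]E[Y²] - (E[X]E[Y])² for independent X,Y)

Var(XY) = E[X²]E[Y²] - (E[X]E[Y])²
E[D] = -2, Var(D) = 1
E[U] = 0, Var(U) = 1.3333333
E[D²] = 1 + (-2)² = 5
E[U²] = 1.3333333 + 0² = 1.3333333
Var(Z) = 5*1.3333333 - (-2*0)²
= 6.6666667 - 0 = 6.6666667

6.6666667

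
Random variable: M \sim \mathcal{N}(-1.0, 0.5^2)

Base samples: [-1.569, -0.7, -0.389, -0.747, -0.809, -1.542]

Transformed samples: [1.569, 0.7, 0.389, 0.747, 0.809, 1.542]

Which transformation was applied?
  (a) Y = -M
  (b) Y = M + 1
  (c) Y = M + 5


Checking option (a) Y = -M:
  M = -1.569 -> Y = 1.569 ✓
  M = -0.7 -> Y = 0.7 ✓
  M = -0.389 -> Y = 0.389 ✓
All samples match this transformation.

(a) -M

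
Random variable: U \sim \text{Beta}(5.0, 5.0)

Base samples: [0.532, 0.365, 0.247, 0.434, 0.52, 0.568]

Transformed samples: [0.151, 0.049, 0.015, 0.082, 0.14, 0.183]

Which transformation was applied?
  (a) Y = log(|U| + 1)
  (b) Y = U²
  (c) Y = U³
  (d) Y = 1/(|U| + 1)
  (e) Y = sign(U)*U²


Checking option (c) Y = U³:
  U = 0.532 -> Y = 0.151 ✓
  U = 0.365 -> Y = 0.049 ✓
  U = 0.247 -> Y = 0.015 ✓
All samples match this transformation.

(c) U³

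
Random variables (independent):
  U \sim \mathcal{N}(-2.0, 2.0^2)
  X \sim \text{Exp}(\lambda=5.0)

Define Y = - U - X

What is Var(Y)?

For independent RVs: Var(aX + bY) = a²Var(X) + b²Var(Y)
Var(U) = 4
Var(X) = 0.04
Var(Y) = (-1)²*4 + (-1)²*0.04
= 1*4 + 1*0.04 = 4.04

4.04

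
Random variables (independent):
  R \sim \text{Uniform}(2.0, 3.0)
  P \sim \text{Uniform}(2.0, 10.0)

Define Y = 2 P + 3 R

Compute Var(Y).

For independent RVs: Var(aX + bY) = a²Var(X) + b²Var(Y)
Var(R) = 0.083333333
Var(P) = 5.3333333
Var(Y) = 3²*0.083333333 + 2²*5.3333333
= 9*0.083333333 + 4*5.3333333 = 22.083333

22.083333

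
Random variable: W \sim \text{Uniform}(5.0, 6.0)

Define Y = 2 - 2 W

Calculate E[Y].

For Y = -2W + 2:
E[Y] = -2 * E[W] + 2
E[W] = (5 + 6)/2 = 5.5
E[Y] = -2 * 5.5 + 2 = -9

-9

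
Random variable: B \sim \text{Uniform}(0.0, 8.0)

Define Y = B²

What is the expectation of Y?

E[B²] = Var(B) + (E[B])² = 5.3333333 + 16 = 21.333333

21.333333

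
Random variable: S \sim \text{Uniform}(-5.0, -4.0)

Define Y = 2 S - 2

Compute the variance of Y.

For Y = aS + b: Var(Y) = a² * Var(S)
Var(S) = (-4 + 5)^2/12 = 0.083333333
Var(Y) = 2² * 0.083333333 = 4 * 0.083333333 = 0.33333333

0.33333333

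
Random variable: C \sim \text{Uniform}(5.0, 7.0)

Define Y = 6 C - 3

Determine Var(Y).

For Y = aC + b: Var(Y) = a² * Var(C)
Var(C) = (7 - 5)^2/12 = 0.33333333
Var(Y) = 6² * 0.33333333 = 36 * 0.33333333 = 12

12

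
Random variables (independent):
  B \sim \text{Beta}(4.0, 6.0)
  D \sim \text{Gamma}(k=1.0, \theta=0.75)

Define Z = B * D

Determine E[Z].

For independent RVs: E[XY] = E[X]*E[Y]
E[B] = 0.4
E[D] = 0.75
E[Z] = 0.4 * 0.75 = 0.3

0.3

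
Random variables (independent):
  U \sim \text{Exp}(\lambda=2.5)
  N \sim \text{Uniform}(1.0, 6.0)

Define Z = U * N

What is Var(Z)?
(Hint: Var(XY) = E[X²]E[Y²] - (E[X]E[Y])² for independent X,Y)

Var(XY) = E[X²]E[Y²] - (E[X]E[Y])²
E[U] = 0.4, Var(U) = 0.16
E[N] = 3.5, Var(N) = 2.0833333
E[U²] = 0.16 + 0.4² = 0.32
E[N²] = 2.0833333 + 3.5² = 14.333333
Var(Z) = 0.32*14.333333 - (0.4*3.5)²
= 4.5866667 - 1.96 = 2.6266667

2.6266667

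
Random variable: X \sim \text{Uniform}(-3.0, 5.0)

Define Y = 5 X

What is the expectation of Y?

For Y = 5X:
E[Y] = 5 * E[X]
E[X] = (-3 + 5)/2 = 1
E[Y] = 5 * 1 = 5

5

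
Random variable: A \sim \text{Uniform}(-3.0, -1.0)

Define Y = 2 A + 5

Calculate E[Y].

For Y = 2A + 5:
E[Y] = 2 * E[A] + 5
E[A] = (-3 - 1)/2 = -2
E[Y] = 2 * (-2) + 5 = 1

1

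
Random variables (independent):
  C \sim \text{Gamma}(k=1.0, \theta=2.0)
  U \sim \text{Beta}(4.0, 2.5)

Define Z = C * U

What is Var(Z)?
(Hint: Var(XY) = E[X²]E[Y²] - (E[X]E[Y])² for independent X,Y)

Var(XY) = E[X²]E[Y²] - (E[X]E[Y])²
E[C] = 2, Var(C) = 4
E[U] = 0.61538462, Var(U) = 0.031558185
E[C²] = 4 + 2² = 8
E[U²] = 0.031558185 + 0.61538462² = 0.41025641
Var(Z) = 8*0.41025641 - (2*0.61538462)²
= 3.2820513 - 1.5147929 = 1.7672584

1.7672584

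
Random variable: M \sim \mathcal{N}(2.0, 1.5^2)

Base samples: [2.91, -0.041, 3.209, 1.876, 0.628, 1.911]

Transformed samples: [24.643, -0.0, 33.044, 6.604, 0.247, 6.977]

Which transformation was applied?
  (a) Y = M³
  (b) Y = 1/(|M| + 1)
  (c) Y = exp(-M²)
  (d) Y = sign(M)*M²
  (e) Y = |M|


Checking option (a) Y = M³:
  M = 2.91 -> Y = 24.643 ✓
  M = -0.041 -> Y = -0.0 ✓
  M = 3.209 -> Y = 33.044 ✓
All samples match this transformation.

(a) M³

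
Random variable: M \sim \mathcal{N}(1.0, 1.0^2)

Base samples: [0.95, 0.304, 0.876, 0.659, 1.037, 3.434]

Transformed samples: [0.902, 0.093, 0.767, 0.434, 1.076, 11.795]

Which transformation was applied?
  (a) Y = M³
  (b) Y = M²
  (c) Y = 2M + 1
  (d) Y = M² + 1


Checking option (b) Y = M²:
  M = 0.95 -> Y = 0.902 ✓
  M = 0.304 -> Y = 0.093 ✓
  M = 0.876 -> Y = 0.767 ✓
All samples match this transformation.

(b) M²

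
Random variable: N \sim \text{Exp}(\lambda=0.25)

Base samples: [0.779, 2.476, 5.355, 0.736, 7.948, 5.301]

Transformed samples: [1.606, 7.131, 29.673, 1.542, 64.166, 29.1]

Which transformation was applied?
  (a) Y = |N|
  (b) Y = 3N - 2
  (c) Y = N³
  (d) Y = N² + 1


Checking option (d) Y = N² + 1:
  N = 0.779 -> Y = 1.606 ✓
  N = 2.476 -> Y = 7.131 ✓
  N = 5.355 -> Y = 29.673 ✓
All samples match this transformation.

(d) N² + 1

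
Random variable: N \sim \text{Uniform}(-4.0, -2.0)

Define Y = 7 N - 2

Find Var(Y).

For Y = aN + b: Var(Y) = a² * Var(N)
Var(N) = (-2 + 4)^2/12 = 0.33333333
Var(Y) = 7² * 0.33333333 = 49 * 0.33333333 = 16.333333

16.333333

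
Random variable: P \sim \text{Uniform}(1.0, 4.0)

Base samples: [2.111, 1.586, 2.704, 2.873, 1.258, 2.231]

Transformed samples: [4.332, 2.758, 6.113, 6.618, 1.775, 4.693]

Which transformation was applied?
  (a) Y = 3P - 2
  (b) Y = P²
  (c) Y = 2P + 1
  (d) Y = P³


Checking option (a) Y = 3P - 2:
  P = 2.111 -> Y = 4.332 ✓
  P = 1.586 -> Y = 2.758 ✓
  P = 2.704 -> Y = 6.113 ✓
All samples match this transformation.

(a) 3P - 2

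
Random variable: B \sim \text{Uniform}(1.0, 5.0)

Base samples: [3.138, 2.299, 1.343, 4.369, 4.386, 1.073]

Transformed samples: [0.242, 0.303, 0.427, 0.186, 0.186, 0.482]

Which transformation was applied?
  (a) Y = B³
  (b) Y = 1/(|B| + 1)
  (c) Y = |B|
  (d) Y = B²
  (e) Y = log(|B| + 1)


Checking option (b) Y = 1/(|B| + 1):
  B = 3.138 -> Y = 0.242 ✓
  B = 2.299 -> Y = 0.303 ✓
  B = 1.343 -> Y = 0.427 ✓
All samples match this transformation.

(b) 1/(|B| + 1)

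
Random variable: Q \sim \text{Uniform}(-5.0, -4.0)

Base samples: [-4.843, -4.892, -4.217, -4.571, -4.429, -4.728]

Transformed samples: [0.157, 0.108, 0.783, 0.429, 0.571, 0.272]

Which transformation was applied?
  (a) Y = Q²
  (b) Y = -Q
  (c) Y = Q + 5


Checking option (c) Y = Q + 5:
  Q = -4.843 -> Y = 0.157 ✓
  Q = -4.892 -> Y = 0.108 ✓
  Q = -4.217 -> Y = 0.783 ✓
All samples match this transformation.

(c) Q + 5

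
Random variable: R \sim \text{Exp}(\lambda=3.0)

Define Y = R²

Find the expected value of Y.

E[R²] = Var(R) + (E[R])² = 0.11111111 + 0.11111111 = 0.22222222

0.22222222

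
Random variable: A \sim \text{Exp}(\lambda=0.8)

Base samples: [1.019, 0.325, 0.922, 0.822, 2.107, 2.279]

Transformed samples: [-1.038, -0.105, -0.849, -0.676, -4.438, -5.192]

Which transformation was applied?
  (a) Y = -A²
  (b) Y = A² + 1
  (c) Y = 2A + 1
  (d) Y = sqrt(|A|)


Checking option (a) Y = -A²:
  A = 1.019 -> Y = -1.038 ✓
  A = 0.325 -> Y = -0.105 ✓
  A = 0.922 -> Y = -0.849 ✓
All samples match this transformation.

(a) -A²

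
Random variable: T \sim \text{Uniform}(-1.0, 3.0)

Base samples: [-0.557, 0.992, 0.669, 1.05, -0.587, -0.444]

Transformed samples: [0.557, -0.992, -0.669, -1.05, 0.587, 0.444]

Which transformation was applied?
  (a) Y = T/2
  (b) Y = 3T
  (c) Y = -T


Checking option (c) Y = -T:
  T = -0.557 -> Y = 0.557 ✓
  T = 0.992 -> Y = -0.992 ✓
  T = 0.669 -> Y = -0.669 ✓
All samples match this transformation.

(c) -T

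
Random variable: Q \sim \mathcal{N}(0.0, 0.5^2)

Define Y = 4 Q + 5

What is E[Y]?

For Y = 4Q + 5:
E[Y] = 4 * E[Q] + 5
E[Q] = 0.0 = 0
E[Y] = 4 * 0 + 5 = 5

5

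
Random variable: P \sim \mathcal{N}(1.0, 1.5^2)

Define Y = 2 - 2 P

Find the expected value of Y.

For Y = -2P + 2:
E[Y] = -2 * E[P] + 2
E[P] = 1.0 = 1
E[Y] = -2 * 1 + 2 = 0

0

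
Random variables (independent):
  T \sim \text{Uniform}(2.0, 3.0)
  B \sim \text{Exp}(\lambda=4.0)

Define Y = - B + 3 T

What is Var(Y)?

For independent RVs: Var(aX + bY) = a²Var(X) + b²Var(Y)
Var(T) = 0.083333333
Var(B) = 0.0625
Var(Y) = 3²*0.083333333 + (-1)²*0.0625
= 9*0.083333333 + 1*0.0625 = 0.8125

0.8125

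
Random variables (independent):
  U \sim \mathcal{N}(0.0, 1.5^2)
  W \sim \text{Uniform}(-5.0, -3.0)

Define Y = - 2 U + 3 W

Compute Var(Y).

For independent RVs: Var(aX + bY) = a²Var(X) + b²Var(Y)
Var(U) = 2.25
Var(W) = 0.33333333
Var(Y) = (-2)²*2.25 + 3²*0.33333333
= 4*2.25 + 9*0.33333333 = 12

12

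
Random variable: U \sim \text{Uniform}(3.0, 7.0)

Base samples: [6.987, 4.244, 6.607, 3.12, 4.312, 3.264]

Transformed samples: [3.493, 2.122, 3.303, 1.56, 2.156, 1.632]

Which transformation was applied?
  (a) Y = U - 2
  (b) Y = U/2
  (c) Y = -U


Checking option (b) Y = U/2:
  U = 6.987 -> Y = 3.493 ✓
  U = 4.244 -> Y = 2.122 ✓
  U = 6.607 -> Y = 3.303 ✓
All samples match this transformation.

(b) U/2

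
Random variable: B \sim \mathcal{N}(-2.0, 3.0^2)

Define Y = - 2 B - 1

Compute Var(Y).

For Y = aB + b: Var(Y) = a² * Var(B)
Var(B) = 3.0^2 = 9
Var(Y) = (-2)² * 9 = 4 * 9 = 36

36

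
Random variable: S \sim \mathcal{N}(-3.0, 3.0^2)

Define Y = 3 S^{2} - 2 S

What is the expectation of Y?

E[Y] = 3*E[S²] - 2*E[S]
E[S] = -3
E[S²] = Var(S) + (E[S])² = 9 + 9 = 18
E[Y] = 3*18 - 2*(-3) = 60

60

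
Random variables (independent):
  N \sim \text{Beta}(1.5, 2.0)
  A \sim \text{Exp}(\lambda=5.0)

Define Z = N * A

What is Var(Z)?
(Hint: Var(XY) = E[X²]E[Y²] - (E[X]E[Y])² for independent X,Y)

Var(XY) = E[X²]E[Y²] - (E[X]E[Y])²
E[N] = 0.42857143, Var(N) = 0.054421769
E[A] = 0.2, Var(A) = 0.04
E[N²] = 0.054421769 + 0.42857143² = 0.23809524
E[A²] = 0.04 + 0.2² = 0.08
Var(Z) = 0.23809524*0.08 - (0.42857143*0.2)²
= 0.019047619 - 0.0073469388 = 0.01170068

0.01170068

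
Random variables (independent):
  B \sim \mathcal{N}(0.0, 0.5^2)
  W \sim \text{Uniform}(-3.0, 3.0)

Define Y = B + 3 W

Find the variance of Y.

For independent RVs: Var(aX + bY) = a²Var(X) + b²Var(Y)
Var(B) = 0.25
Var(W) = 3
Var(Y) = 1²*0.25 + 3²*3
= 1*0.25 + 9*3 = 27.25

27.25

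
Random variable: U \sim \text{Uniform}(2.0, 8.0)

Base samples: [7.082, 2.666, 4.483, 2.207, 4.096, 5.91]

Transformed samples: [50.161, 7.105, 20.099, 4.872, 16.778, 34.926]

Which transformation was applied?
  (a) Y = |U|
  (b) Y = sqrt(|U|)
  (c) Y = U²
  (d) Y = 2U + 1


Checking option (c) Y = U²:
  U = 7.082 -> Y = 50.161 ✓
  U = 2.666 -> Y = 7.105 ✓
  U = 4.483 -> Y = 20.099 ✓
All samples match this transformation.

(c) U²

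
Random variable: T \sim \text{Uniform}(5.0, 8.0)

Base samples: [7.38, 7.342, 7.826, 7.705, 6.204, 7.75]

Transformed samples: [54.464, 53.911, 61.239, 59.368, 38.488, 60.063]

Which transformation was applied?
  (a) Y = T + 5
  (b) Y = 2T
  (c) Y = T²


Checking option (c) Y = T²:
  T = 7.38 -> Y = 54.464 ✓
  T = 7.342 -> Y = 53.911 ✓
  T = 7.826 -> Y = 61.239 ✓
All samples match this transformation.

(c) T²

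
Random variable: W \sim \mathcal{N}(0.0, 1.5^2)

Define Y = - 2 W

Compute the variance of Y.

For Y = aW + b: Var(Y) = a² * Var(W)
Var(W) = 1.5^2 = 2.25
Var(Y) = (-2)² * 2.25 = 4 * 2.25 = 9

9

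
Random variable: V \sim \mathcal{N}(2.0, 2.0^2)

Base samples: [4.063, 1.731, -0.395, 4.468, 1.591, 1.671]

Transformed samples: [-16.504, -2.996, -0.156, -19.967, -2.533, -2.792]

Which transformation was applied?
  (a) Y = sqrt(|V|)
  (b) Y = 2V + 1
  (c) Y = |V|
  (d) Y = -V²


Checking option (d) Y = -V²:
  V = 4.063 -> Y = -16.504 ✓
  V = 1.731 -> Y = -2.996 ✓
  V = -0.395 -> Y = -0.156 ✓
All samples match this transformation.

(d) -V²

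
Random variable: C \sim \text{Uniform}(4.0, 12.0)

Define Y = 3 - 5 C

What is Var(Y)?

For Y = aC + b: Var(Y) = a² * Var(C)
Var(C) = (12 - 4)^2/12 = 5.3333333
Var(Y) = (-5)² * 5.3333333 = 25 * 5.3333333 = 133.33333

133.33333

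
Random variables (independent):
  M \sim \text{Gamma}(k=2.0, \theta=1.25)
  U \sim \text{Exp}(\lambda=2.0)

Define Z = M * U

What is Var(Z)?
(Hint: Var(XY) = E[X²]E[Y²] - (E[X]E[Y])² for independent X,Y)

Var(XY) = E[X²]E[Y²] - (E[X]E[Y])²
E[M] = 2.5, Var(M) = 3.125
E[U] = 0.5, Var(U) = 0.25
E[M²] = 3.125 + 2.5² = 9.375
E[U²] = 0.25 + 0.5² = 0.5
Var(Z) = 9.375*0.5 - (2.5*0.5)²
= 4.6875 - 1.5625 = 3.125

3.125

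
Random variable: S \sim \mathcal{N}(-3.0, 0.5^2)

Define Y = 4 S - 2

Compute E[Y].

For Y = 4S - 2:
E[Y] = 4 * E[S] - 2
E[S] = -3.0 = -3
E[Y] = 4 * (-3) - 2 = -14

-14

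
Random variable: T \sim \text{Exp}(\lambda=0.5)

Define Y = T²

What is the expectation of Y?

Using E[X²] = Var(X) + (E[X])²:
E[T] = 2
Var(T) = 1/0.5^2 = 4
E[T²] = 4 + 2² = 4 + 4 = 8

8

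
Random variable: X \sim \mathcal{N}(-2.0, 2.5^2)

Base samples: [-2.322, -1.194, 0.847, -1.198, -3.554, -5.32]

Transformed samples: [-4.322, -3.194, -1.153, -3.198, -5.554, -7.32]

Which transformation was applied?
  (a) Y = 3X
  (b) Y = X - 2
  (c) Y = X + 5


Checking option (b) Y = X - 2:
  X = -2.322 -> Y = -4.322 ✓
  X = -1.194 -> Y = -3.194 ✓
  X = 0.847 -> Y = -1.153 ✓
All samples match this transformation.

(b) X - 2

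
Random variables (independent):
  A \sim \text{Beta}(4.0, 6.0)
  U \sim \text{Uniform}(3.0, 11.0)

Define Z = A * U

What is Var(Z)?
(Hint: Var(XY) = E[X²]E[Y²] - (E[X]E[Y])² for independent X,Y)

Var(XY) = E[X²]E[Y²] - (E[X]E[Y])²
E[A] = 0.4, Var(A) = 0.021818182
E[U] = 7, Var(U) = 5.3333333
E[A²] = 0.021818182 + 0.4² = 0.18181818
E[U²] = 5.3333333 + 7² = 54.333333
Var(Z) = 0.18181818*54.333333 - (0.4*7)²
= 9.8787879 - 7.84 = 2.0387879

2.0387879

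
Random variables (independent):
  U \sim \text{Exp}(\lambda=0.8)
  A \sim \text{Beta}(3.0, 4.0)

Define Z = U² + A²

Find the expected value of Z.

E[Z] = E[U²] + E[A²]
E[U²] = Var(U) + E[U]² = 1.5625 + 1.5625 = 3.125
E[A²] = Var(A) + E[A]² = 0.030612245 + 0.18367347 = 0.21428571
E[Z] = 3.125 + 0.21428571 = 3.3392857

3.3392857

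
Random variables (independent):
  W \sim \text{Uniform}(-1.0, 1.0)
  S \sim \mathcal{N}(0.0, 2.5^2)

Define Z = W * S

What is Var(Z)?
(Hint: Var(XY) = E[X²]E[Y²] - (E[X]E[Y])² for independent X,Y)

Var(XY) = E[X²]E[Y²] - (E[X]E[Y])²
E[W] = 0, Var(W) = 0.33333333
E[S] = 0, Var(S) = 6.25
E[W²] = 0.33333333 + 0² = 0.33333333
E[S²] = 6.25 + 0² = 6.25
Var(Z) = 0.33333333*6.25 - (0*0)²
= 2.0833333 - 0 = 2.0833333

2.0833333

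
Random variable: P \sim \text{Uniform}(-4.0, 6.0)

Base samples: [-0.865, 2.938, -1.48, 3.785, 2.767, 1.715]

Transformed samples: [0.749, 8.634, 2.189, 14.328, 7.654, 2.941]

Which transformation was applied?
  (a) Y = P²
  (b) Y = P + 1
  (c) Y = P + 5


Checking option (a) Y = P²:
  P = -0.865 -> Y = 0.749 ✓
  P = 2.938 -> Y = 8.634 ✓
  P = -1.48 -> Y = 2.189 ✓
All samples match this transformation.

(a) P²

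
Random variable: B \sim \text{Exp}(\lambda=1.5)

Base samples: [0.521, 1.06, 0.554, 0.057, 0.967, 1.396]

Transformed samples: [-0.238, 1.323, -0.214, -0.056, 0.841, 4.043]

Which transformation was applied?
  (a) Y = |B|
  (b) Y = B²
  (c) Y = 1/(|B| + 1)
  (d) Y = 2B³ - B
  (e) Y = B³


Checking option (d) Y = 2B³ - B:
  B = 0.521 -> Y = -0.238 ✓
  B = 1.06 -> Y = 1.323 ✓
  B = 0.554 -> Y = -0.214 ✓
All samples match this transformation.

(d) 2B³ - B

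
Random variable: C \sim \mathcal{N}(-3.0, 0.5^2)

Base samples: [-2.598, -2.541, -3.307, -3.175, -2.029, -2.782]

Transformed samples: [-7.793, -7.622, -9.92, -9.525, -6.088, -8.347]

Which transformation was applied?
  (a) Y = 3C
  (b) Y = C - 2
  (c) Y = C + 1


Checking option (a) Y = 3C:
  C = -2.598 -> Y = -7.793 ✓
  C = -2.541 -> Y = -7.622 ✓
  C = -3.307 -> Y = -9.92 ✓
All samples match this transformation.

(a) 3C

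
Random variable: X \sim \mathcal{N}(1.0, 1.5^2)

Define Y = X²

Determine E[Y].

E[X²] = Var(X) + (E[X])² = 2.25 + 1 = 3.25

3.25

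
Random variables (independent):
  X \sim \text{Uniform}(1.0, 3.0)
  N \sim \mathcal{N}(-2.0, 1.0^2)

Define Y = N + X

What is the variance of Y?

For independent RVs: Var(aX + bY) = a²Var(X) + b²Var(Y)
Var(X) = 0.33333333
Var(N) = 1
Var(Y) = 1²*0.33333333 + 1²*1
= 1*0.33333333 + 1*1 = 1.3333333

1.3333333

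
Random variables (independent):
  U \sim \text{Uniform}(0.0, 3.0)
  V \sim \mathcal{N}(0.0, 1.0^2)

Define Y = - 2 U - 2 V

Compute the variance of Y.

For independent RVs: Var(aX + bY) = a²Var(X) + b²Var(Y)
Var(U) = 0.75
Var(V) = 1
Var(Y) = (-2)²*0.75 + (-2)²*1
= 4*0.75 + 4*1 = 7

7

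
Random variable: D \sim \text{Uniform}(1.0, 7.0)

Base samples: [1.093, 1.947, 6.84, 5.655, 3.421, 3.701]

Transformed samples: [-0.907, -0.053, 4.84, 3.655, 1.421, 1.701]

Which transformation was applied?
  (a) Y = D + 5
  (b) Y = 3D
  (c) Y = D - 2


Checking option (c) Y = D - 2:
  D = 1.093 -> Y = -0.907 ✓
  D = 1.947 -> Y = -0.053 ✓
  D = 6.84 -> Y = 4.84 ✓
All samples match this transformation.

(c) D - 2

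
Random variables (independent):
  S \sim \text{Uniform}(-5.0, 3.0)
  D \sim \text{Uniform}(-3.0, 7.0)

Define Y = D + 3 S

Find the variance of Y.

For independent RVs: Var(aX + bY) = a²Var(X) + b²Var(Y)
Var(S) = 5.3333333
Var(D) = 8.3333333
Var(Y) = 3²*5.3333333 + 1²*8.3333333
= 9*5.3333333 + 1*8.3333333 = 56.333333

56.333333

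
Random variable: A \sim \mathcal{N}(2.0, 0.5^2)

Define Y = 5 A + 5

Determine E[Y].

For Y = 5A + 5:
E[Y] = 5 * E[A] + 5
E[A] = 2.0 = 2
E[Y] = 5 * 2 + 5 = 15

15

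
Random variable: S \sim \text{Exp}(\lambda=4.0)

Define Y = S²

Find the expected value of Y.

E[S²] = Var(S) + (E[S])² = 0.0625 + 0.0625 = 0.125

0.125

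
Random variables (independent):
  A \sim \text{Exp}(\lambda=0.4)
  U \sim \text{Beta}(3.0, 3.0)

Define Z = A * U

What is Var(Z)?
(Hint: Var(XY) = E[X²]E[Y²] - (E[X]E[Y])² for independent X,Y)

Var(XY) = E[X²]E[Y²] - (E[X]E[Y])²
E[A] = 2.5, Var(A) = 6.25
E[U] = 0.5, Var(U) = 0.035714286
E[A²] = 6.25 + 2.5² = 12.5
E[U²] = 0.035714286 + 0.5² = 0.28571429
Var(Z) = 12.5*0.28571429 - (2.5*0.5)²
= 3.5714286 - 1.5625 = 2.0089286

2.0089286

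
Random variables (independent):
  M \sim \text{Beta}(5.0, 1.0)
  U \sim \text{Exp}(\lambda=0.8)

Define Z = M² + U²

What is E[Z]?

E[Z] = E[M²] + E[U²]
E[M²] = Var(M) + E[M]² = 0.01984127 + 0.69444444 = 0.71428571
E[U²] = Var(U) + E[U]² = 1.5625 + 1.5625 = 3.125
E[Z] = 0.71428571 + 3.125 = 3.8392857

3.8392857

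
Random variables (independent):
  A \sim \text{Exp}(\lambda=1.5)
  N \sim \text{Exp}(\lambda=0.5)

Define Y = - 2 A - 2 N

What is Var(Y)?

For independent RVs: Var(aX + bY) = a²Var(X) + b²Var(Y)
Var(A) = 0.44444444
Var(N) = 4
Var(Y) = (-2)²*0.44444444 + (-2)²*4
= 4*0.44444444 + 4*4 = 17.777778

17.777778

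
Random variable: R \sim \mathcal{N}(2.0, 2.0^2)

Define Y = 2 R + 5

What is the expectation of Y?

For Y = 2R + 5:
E[Y] = 2 * E[R] + 5
E[R] = 2.0 = 2
E[Y] = 2 * 2 + 5 = 9

9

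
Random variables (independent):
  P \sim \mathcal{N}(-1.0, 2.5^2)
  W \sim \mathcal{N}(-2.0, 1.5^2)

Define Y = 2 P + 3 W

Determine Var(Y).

For independent RVs: Var(aX + bY) = a²Var(X) + b²Var(Y)
Var(P) = 6.25
Var(W) = 2.25
Var(Y) = 2²*6.25 + 3²*2.25
= 4*6.25 + 9*2.25 = 45.25

45.25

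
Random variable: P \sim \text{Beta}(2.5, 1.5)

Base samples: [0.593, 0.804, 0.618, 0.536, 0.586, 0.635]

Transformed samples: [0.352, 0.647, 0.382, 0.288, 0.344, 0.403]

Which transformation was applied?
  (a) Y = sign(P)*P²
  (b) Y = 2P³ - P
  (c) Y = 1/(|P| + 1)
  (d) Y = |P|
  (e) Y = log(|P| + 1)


Checking option (a) Y = sign(P)*P²:
  P = 0.593 -> Y = 0.352 ✓
  P = 0.804 -> Y = 0.647 ✓
  P = 0.618 -> Y = 0.382 ✓
All samples match this transformation.

(a) sign(P)*P²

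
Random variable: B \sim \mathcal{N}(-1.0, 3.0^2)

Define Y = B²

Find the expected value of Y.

E[B²] = Var(B) + (E[B])² = 9 + 1 = 10

10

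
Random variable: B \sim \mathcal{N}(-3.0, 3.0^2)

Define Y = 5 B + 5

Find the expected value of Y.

For Y = 5B + 5:
E[Y] = 5 * E[B] + 5
E[B] = -3.0 = -3
E[Y] = 5 * (-3) + 5 = -10

-10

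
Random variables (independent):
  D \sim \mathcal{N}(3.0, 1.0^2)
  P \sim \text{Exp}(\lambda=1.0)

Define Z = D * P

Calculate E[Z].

For independent RVs: E[XY] = E[X]*E[Y]
E[D] = 3
E[P] = 1
E[Z] = 3 * 1 = 3

3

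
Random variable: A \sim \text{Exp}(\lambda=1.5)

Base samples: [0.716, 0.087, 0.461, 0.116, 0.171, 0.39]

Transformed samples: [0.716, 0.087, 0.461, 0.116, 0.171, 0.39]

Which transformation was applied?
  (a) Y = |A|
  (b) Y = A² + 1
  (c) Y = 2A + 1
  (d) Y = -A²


Checking option (a) Y = |A|:
  A = 0.716 -> Y = 0.716 ✓
  A = 0.087 -> Y = 0.087 ✓
  A = 0.461 -> Y = 0.461 ✓
All samples match this transformation.

(a) |A|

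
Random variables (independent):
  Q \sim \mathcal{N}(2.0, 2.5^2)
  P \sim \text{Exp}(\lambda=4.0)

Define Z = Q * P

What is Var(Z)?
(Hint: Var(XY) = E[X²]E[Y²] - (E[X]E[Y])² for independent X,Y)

Var(XY) = E[X²]E[Y²] - (E[X]E[Y])²
E[Q] = 2, Var(Q) = 6.25
E[P] = 0.25, Var(P) = 0.0625
E[Q²] = 6.25 + 2² = 10.25
E[P²] = 0.0625 + 0.25² = 0.125
Var(Z) = 10.25*0.125 - (2*0.25)²
= 1.28125 - 0.25 = 1.03125

1.03125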